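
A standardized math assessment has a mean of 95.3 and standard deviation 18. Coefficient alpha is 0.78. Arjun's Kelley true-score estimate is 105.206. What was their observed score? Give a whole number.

T̂ = ρX + (1 − ρ)μ  ⇒  X = (T̂ − (1 − ρ)μ) / ρ
X = (105.206 − 0.22 × 95.3) / 0.78 = (105.206 − 20.966) / 0.78 = 84.240 / 0.78 = 108.00

108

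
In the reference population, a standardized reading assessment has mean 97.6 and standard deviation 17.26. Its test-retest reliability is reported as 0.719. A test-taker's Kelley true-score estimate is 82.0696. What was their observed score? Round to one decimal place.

T̂ = ρX + (1 − ρ)μ  ⇒  X = (T̂ − (1 − ρ)μ) / ρ
X = (82.0696 − 0.281 × 97.6) / 0.719 = (82.0696 − 27.4256) / 0.719 = 54.6440 / 0.719 = 76.000

76.0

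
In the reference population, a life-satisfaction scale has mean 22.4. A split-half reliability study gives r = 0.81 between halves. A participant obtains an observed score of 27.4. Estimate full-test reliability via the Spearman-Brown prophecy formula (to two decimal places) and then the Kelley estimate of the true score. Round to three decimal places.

Spearman-Brown: ρ = 2r/(1 + r) = 2(0.81)/(1 + 0.81) = 1.620/1.81 = 0.8950 → 0.90
Regress the observed score toward the mean by the unreliability: T̂ = 0.90·27.4 + 0.10·22.4 = 24.660 + 2.240 = 26.9000.

26.900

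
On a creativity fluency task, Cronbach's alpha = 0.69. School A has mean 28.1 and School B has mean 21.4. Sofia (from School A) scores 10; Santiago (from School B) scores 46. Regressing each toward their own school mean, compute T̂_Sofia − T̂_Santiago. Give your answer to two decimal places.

T̂_Sofia = 0.69(10) + 0.31(28.1) = 15.6110
T̂_Santiago = 0.69(46) + 0.31(21.4) = 38.3740
Difference = 15.6110 − 38.3740 = -22.7630

-22.76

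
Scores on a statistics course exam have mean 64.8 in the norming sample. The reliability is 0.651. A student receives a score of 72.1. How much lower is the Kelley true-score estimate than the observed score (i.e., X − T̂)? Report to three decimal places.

T̂ = 0.651(72.1) + 0.349(64.8) = 46.9371 + 22.6152 = 69.55230 → 69.5523
X − T̂ = 72.1 − 69.5523 = 2.5477 → 2.548

2.548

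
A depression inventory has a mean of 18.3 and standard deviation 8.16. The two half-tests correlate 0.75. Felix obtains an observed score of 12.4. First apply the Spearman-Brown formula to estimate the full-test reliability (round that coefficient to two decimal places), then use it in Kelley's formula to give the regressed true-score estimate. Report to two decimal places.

13.23

Spearman-Brown: ρ = 2r/(1 + r) = 2(0.75)/(1 + 0.75) = 1.500/1.75 = 0.8571 → 0.86
T̂ = 0.86(12.4) + 0.14(18.3) = 10.664 + 2.562 = 13.226 → 13.23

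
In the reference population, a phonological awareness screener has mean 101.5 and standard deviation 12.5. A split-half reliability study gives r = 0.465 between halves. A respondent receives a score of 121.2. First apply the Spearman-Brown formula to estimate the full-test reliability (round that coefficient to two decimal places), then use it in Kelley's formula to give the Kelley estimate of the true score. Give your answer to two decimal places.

113.91

Spearman-Brown: ρ = 2r/(1 + r) = 2(0.465)/(1 + 0.465) = 0.9300/1.465 = 0.6348 → 0.63
T̂ = ρX + (1 − ρ)μ
  = 0.63 × 121.2 + 0.37 × 101.5
  = 76.356 + 37.555
  = 113.911
  ≈ 113.91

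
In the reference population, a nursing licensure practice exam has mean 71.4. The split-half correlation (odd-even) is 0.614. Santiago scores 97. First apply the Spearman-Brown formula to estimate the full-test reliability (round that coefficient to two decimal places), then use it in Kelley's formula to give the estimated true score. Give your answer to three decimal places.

90.856

Spearman-Brown: ρ = 2r/(1 + r) = 2(0.614)/(1 + 0.614) = 1.2280/1.614 = 0.7608 → 0.76
T̂ = 0.76(97) + 0.24(71.4) = 73.72 + 17.136 = 90.8560 → 90.856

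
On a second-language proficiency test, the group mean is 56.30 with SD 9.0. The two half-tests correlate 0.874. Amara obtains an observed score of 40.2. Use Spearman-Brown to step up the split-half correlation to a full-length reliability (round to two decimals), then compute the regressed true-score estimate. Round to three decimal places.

41.327

Spearman-Brown: ρ = 2r/(1 + r) = 2(0.874)/(1 + 0.874) = 1.7480/1.874 = 0.9328 → 0.93
T̂ = ρX + (1 − ρ)μ
  = 0.93 × 40.2 + 0.07 × 56.30
  = 37.386 + 3.9410
  = 41.3270
  ≈ 41.327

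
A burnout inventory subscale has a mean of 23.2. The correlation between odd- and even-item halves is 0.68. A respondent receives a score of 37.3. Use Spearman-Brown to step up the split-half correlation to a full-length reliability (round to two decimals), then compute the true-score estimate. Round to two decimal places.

34.62

Spearman-Brown: ρ = 2r/(1 + r) = 2(0.68)/(1 + 0.68) = 1.360/1.68 = 0.8095 → 0.81
T̂ = 0.81(37.3) + 0.19(23.2) = 30.213 + 4.408 = 34.621 → 34.62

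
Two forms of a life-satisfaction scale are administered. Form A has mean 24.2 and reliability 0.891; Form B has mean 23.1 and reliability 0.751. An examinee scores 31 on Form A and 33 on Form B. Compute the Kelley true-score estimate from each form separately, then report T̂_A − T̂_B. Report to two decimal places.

T̂_A = 0.891(31) + 0.109(24.2) = 30.2588
T̂_B = 0.751(33) + 0.249(23.1) = 30.5349
T̂_A − T̂_B = -0.2761

-0.28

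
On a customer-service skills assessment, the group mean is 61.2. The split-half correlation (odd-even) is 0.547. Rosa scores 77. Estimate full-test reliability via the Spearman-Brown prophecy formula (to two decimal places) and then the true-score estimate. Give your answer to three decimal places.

72.418

Spearman-Brown: ρ = 2r/(1 + r) = 2(0.547)/(1 + 0.547) = 1.0940/1.547 = 0.7072 → 0.71
Kelley's formula gives T̂ = 0.71·77 + 0.29·61.2 = 54.67 + 17.748 = 72.4180.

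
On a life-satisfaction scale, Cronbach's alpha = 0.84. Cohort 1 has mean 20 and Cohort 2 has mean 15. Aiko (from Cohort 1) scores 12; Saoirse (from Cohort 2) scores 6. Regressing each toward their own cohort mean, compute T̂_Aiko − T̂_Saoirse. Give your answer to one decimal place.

T̂_Aiko = 0.84(12) + 0.16(20) = 13.280
T̂_Saoirse = 0.84(6) + 0.16(15) = 7.440
Difference = 13.280 − 7.440 = 5.840

5.8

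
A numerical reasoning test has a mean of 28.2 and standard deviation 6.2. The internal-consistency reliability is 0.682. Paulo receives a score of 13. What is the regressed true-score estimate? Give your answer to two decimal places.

Kelley's formula gives T̂ = 0.682·13 + 0.318·28.2 = 8.866 + 8.9676 = 17.834.

17.83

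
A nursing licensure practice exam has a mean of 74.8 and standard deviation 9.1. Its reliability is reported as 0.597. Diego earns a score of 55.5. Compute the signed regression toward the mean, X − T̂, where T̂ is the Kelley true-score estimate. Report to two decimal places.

-7.78

Weight the observed score by reliability and the mean by (1 − reliability): T̂ = 0.597·55.5 + 0.403·74.8 = 33.1335 + 30.1444 = 63.2779.
X − T̂ = 55.5 − 63.278 = -7.778 → -7.78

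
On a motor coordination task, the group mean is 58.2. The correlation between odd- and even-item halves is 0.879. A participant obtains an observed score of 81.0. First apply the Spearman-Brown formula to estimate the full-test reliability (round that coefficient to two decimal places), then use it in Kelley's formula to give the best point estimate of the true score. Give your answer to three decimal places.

Spearman-Brown: ρ = 2r/(1 + r) = 2(0.879)/(1 + 0.879) = 1.7580/1.879 = 0.9356 → 0.94
T̂ = 0.94(81.0) + 0.06(58.2) = 76.140 + 3.492 = 79.6320 → 79.632

79.632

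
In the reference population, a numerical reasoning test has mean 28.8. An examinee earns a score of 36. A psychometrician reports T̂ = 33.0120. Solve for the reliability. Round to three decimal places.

T̂ = ρX + (1 − ρ)μ  ⇒  T̂ − μ = ρ(X − μ)
ρ = (T̂ − μ)/(X − μ) = (33.0120 − 28.8) / (36 − 28.8) = 4.2120 / 7.2 = 0.58500

0.585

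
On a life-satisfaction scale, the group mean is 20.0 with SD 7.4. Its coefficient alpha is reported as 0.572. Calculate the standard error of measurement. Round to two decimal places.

SEM = SD · √(1 − ρ) = 7.4 × √0.428 = 7.4 × 0.6542 = 4.841

4.84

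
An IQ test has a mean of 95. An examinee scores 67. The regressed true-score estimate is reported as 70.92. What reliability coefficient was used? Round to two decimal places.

T̂ = ρX + (1 − ρ)μ  ⇒  T̂ − μ = ρ(X − μ)
ρ = (T̂ − μ)/(X − μ) = (70.92 − 95) / (67 − 95) = -24.08 / -28.0 = 0.8600

0.86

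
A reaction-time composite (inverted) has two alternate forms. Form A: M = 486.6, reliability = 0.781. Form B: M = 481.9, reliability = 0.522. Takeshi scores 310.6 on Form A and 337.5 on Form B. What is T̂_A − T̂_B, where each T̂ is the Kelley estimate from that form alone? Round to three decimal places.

-57.379

T̂_A = 0.781(310.6) + 0.219(486.6) = 349.14400
T̂_B = 0.522(337.5) + 0.478(481.9) = 406.52320
T̂_A − T̂_B = -57.37920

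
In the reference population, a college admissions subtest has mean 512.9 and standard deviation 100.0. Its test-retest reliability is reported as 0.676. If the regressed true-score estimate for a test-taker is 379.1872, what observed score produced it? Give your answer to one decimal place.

315.1

T̂ = ρX + (1 − ρ)μ  ⇒  X = (T̂ − (1 − ρ)μ) / ρ
X = (379.1872 − 0.324 × 512.9) / 0.676 = (379.1872 − 166.1796) / 0.676 = 213.0076 / 0.676 = 315.100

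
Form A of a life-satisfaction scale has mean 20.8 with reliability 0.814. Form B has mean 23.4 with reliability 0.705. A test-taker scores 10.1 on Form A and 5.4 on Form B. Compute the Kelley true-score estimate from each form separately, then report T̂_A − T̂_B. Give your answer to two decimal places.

T̂_A = 0.814(10.1) + 0.186(20.8) = 12.0902
T̂_B = 0.705(5.4) + 0.295(23.4) = 10.7100
T̂_A − T̂_B = 1.3802

1.38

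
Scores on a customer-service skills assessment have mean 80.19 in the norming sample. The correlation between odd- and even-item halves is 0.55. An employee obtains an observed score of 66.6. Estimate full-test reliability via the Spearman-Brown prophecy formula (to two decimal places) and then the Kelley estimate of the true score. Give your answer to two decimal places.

70.54

Spearman-Brown: ρ = 2r/(1 + r) = 2(0.55)/(1 + 0.55) = 1.100/1.55 = 0.7097 → 0.71
T̂ = 0.71(66.6) + 0.29(80.19) = 47.286 + 23.2551 = 70.541 → 70.54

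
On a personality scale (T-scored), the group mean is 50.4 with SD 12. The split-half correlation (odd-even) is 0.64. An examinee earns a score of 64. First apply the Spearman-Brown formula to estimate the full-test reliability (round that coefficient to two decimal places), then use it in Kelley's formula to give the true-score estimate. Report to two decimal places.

61.01

Spearman-Brown: ρ = 2r/(1 + r) = 2(0.64)/(1 + 0.64) = 1.280/1.64 = 0.7805 → 0.78
T̂ = 0.78(64) + 0.22(50.4) = 49.92 + 11.088 = 61.008 → 61.01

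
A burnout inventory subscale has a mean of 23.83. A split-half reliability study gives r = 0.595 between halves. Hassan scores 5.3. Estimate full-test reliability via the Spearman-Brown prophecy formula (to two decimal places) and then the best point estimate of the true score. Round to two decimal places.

Spearman-Brown: ρ = 2r/(1 + r) = 2(0.595)/(1 + 0.595) = 1.1900/1.595 = 0.7461 → 0.75
T̂ = 0.75(5.3) + 0.25(23.83) = 3.975 + 5.9575 = 9.932 → 9.93

9.93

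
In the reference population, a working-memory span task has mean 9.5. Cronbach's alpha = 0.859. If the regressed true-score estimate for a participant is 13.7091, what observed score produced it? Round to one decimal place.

T̂ = ρX + (1 − ρ)μ  ⇒  X = (T̂ − (1 − ρ)μ) / ρ
X = (13.7091 − 0.141 × 9.5) / 0.859 = (13.7091 − 1.3395) / 0.859 = 12.3696 / 0.859 = 14.400

14.4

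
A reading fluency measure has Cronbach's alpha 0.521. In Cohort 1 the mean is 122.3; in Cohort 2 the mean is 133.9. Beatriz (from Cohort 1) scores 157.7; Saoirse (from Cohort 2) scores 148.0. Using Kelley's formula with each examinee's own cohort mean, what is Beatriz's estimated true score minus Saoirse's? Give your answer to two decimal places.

T̂_Beatriz = 0.521(157.7) + 0.479(122.3) = 140.7434
T̂_Saoirse = 0.521(148.0) + 0.479(133.9) = 141.2461
Difference = 140.7434 − 141.2461 = -0.5027

-0.50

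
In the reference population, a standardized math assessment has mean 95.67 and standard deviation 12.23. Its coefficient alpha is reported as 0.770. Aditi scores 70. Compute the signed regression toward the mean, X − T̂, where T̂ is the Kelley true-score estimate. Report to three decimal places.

-5.904

T̂ = ρX + (1 − ρ)μ
  = 0.770 × 70 + 0.230 × 95.67
  = 53.900 + 22.00410
  = 75.90410
  ≈ 75.9041
X − T̂ = 70 − 75.9041 = -5.9041 → -5.904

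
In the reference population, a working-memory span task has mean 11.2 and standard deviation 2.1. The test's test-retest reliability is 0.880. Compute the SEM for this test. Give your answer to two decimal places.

0.73

SEM = SD · √(1 − ρ) = 2.1 × √0.120 = 2.1 × 0.3464 = 0.727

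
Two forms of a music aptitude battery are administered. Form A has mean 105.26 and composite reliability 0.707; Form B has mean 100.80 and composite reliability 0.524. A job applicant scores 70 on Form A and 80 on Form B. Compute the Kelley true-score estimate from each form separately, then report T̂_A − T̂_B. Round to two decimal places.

T̂_A = 0.707(70) + 0.293(105.26) = 80.3312
T̂_B = 0.524(80) + 0.476(100.80) = 89.9008
T̂_A − T̂_B = -9.5696

-9.57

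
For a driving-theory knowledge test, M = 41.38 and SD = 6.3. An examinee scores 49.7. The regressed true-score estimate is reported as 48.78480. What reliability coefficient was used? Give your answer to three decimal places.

T̂ = ρX + (1 − ρ)μ  ⇒  T̂ − μ = ρ(X − μ)
ρ = (T̂ − μ)/(X − μ) = (48.78480 − 41.38) / (49.7 − 41.38) = 7.40480 / 8.32 = 0.89000

0.890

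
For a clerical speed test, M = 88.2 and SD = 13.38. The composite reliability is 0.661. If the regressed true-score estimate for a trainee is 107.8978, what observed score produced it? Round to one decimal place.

118.0

T̂ = ρX + (1 − ρ)μ  ⇒  X = (T̂ − (1 − ρ)μ) / ρ
X = (107.8978 − 0.339 × 88.2) / 0.661 = (107.8978 − 29.8998) / 0.661 = 77.9980 / 0.661 = 118.000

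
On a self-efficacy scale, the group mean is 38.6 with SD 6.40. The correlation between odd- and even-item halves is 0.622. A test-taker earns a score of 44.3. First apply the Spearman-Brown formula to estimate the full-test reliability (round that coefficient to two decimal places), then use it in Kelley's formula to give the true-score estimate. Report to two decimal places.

Spearman-Brown: ρ = 2r/(1 + r) = 2(0.622)/(1 + 0.622) = 1.2440/1.622 = 0.7670 → 0.77
T̂ = ρX + (1 − ρ)μ
  = 0.77 × 44.3 + 0.23 × 38.6
  = 34.111 + 8.878
  = 42.989
  ≈ 42.99

42.99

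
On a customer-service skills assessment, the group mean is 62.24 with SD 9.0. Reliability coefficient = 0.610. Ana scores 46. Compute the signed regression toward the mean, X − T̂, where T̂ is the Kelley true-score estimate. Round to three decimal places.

T̂ = ρX + (1 − ρ)μ
  = 0.610 × 46 + 0.390 × 62.24
  = 28.060 + 24.27360
  = 52.33360
  ≈ 52.3336
X − T̂ = 46 − 52.3336 = -6.3336 → -6.334

-6.334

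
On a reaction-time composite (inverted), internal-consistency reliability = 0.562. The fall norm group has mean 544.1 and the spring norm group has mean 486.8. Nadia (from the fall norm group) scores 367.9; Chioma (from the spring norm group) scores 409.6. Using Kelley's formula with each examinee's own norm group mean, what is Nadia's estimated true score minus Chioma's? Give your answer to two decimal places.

1.66

T̂_Nadia = 0.562(367.9) + 0.438(544.1) = 445.0756
T̂_Chioma = 0.562(409.6) + 0.438(486.8) = 443.4136
Difference = 445.0756 − 443.4136 = 1.6620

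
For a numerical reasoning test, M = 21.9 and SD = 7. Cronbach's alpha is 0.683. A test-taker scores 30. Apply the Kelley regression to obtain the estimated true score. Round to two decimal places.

27.43

Weight the observed score by reliability and the mean by (1 − reliability): T̂ = 0.683·30 + 0.317·21.9 = 20.490 + 6.9423 = 27.432.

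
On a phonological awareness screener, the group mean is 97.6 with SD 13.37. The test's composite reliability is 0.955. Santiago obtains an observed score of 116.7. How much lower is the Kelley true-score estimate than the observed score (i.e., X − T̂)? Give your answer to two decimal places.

0.86

T̂ = ρX + (1 − ρ)μ
  = 0.955 × 116.7 + 0.045 × 97.6
  = 111.4485 + 4.3920
  = 115.8405
  ≈ 115.841
X − T̂ = 116.7 − 115.841 = 0.859 → 0.86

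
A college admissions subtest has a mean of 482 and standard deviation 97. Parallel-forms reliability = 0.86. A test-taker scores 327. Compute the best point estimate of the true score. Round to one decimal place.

Weight the observed score by reliability and the mean by (1 − reliability): T̂ = 0.86·327 + 0.14·482 = 281.22 + 67.48 = 348.70.

348.7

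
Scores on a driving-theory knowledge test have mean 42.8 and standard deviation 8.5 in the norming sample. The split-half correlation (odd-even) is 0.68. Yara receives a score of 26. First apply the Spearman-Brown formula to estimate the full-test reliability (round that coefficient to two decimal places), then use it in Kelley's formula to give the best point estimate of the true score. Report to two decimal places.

Spearman-Brown: ρ = 2r/(1 + r) = 2(0.68)/(1 + 0.68) = 1.360/1.68 = 0.8095 → 0.81
T̂ = ρX + (1 − ρ)μ
  = 0.81 × 26 + 0.19 × 42.8
  = 21.06 + 8.132
  = 29.192
  ≈ 29.19

29.19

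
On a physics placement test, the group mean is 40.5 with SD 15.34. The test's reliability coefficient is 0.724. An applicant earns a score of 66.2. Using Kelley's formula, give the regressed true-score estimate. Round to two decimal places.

59.11

T̂ = ρX + (1 − ρ)μ
  = 0.724 × 66.2 + 0.276 × 40.5
  = 47.9288 + 11.1780
  = 59.107
  ≈ 59.11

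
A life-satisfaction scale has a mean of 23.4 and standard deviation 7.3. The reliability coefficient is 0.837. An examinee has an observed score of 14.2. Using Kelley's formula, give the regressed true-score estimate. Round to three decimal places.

15.700

Regress the observed score toward the mean by the unreliability: T̂ = 0.837·14.2 + 0.163·23.4 = 11.8854 + 3.8142 = 15.6996.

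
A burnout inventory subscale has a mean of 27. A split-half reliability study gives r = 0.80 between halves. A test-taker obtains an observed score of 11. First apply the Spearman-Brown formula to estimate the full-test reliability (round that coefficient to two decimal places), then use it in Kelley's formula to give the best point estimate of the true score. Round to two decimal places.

12.76

Spearman-Brown: ρ = 2r/(1 + r) = 2(0.80)/(1 + 0.80) = 1.600/1.80 = 0.8889 → 0.89
T̂ = ρX + (1 − ρ)μ
  = 0.89 × 11 + 0.11 × 27
  = 9.79 + 2.97
  = 12.760
  ≈ 12.76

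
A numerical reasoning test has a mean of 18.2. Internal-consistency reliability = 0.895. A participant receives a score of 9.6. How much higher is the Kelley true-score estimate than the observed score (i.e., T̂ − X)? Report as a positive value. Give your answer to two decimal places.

Kelley's formula gives T̂ = 0.895·9.6 + 0.105·18.2 = 8.5920 + 1.9110 = 10.5030.
T̂ − X = 10.503 − 9.6 = 0.903 → 0.90

0.90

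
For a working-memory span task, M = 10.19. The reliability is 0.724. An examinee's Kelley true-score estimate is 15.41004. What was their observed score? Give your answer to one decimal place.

17.4

T̂ = ρX + (1 − ρ)μ  ⇒  X = (T̂ − (1 − ρ)μ) / ρ
X = (15.41004 − 0.276 × 10.19) / 0.724 = (15.41004 − 2.81244) / 0.724 = 12.59760 / 0.724 = 17.400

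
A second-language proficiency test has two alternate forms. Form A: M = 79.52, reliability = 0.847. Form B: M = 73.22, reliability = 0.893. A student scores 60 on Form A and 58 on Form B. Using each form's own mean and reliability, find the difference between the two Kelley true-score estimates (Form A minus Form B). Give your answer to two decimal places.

3.36

T̂_A = 0.847(60) + 0.153(79.52) = 62.9866
T̂_B = 0.893(58) + 0.107(73.22) = 59.6285
T̂_A − T̂_B = 3.3580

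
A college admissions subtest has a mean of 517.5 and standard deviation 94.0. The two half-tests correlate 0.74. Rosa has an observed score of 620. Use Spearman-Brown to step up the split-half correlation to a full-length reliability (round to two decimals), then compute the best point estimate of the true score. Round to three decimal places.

604.625

Spearman-Brown: ρ = 2r/(1 + r) = 2(0.74)/(1 + 0.74) = 1.480/1.74 = 0.8506 → 0.85
Regress the observed score toward the mean by the unreliability: T̂ = 0.85·620 + 0.15·517.5 = 527.00 + 77.625 = 604.6250.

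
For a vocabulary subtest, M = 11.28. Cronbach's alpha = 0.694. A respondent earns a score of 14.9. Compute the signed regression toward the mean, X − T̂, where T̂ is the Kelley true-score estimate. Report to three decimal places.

T̂ = 0.694(14.9) + 0.306(11.28) = 10.3406 + 3.45168 = 13.79228 → 13.7923
X − T̂ = 14.9 − 13.7923 = 1.1077 → 1.108

1.108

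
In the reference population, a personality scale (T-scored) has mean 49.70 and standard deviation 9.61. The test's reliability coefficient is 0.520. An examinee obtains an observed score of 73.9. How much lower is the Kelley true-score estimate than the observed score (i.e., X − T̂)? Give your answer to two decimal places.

T̂ = 0.520(73.9) + 0.480(49.70) = 38.4280 + 23.85600 = 62.2840 → 62.284
X − T̂ = 73.9 − 62.284 = 11.616 → 11.62

11.62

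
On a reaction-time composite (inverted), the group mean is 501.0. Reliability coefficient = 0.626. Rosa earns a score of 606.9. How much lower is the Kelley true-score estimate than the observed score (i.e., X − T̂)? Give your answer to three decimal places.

Kelley's formula gives T̂ = 0.626·606.9 + 0.374·501.0 = 379.9194 + 187.3740 = 567.29340.
X − T̂ = 606.9 − 567.2934 = 39.6066 → 39.607

39.607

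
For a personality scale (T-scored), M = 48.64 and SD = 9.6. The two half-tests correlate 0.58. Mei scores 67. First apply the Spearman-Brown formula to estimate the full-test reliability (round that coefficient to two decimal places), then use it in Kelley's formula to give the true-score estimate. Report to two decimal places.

Spearman-Brown: ρ = 2r/(1 + r) = 2(0.58)/(1 + 0.58) = 1.160/1.58 = 0.7342 → 0.73
T̂ = ρX + (1 − ρ)μ
  = 0.73 × 67 + 0.27 × 48.64
  = 48.91 + 13.1328
  = 62.043
  ≈ 62.04

62.04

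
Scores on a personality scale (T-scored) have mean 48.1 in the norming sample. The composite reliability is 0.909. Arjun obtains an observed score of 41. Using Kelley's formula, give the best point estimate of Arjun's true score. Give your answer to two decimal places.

T̂ = ρX + (1 − ρ)μ
  = 0.909 × 41 + 0.091 × 48.1
  = 37.269 + 4.3771
  = 41.646
  ≈ 41.65

41.65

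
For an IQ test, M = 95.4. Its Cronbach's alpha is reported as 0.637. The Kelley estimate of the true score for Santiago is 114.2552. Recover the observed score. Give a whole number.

125

T̂ = ρX + (1 − ρ)μ  ⇒  X = (T̂ − (1 − ρ)μ) / ρ
X = (114.2552 − 0.363 × 95.4) / 0.637 = (114.2552 − 34.6302) / 0.637 = 79.6250 / 0.637 = 125.00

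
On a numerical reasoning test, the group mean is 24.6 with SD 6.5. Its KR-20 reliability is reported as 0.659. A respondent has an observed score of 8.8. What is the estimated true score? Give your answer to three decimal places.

14.188

T̂ = 0.659(8.8) + 0.341(24.6) = 5.7992 + 8.3886 = 14.1878 → 14.188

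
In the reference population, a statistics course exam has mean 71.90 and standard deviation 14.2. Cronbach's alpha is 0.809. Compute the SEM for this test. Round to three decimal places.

SEM = SD · √(1 − ρ) = 14.2 × √0.191 = 14.2 × 0.4370 = 6.2059

6.206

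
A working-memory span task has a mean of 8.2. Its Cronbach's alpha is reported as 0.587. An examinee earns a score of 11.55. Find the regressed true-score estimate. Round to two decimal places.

Kelley's formula gives T̂ = 0.587·11.55 + 0.413·8.2 = 6.77985 + 3.3866 = 10.166.

10.17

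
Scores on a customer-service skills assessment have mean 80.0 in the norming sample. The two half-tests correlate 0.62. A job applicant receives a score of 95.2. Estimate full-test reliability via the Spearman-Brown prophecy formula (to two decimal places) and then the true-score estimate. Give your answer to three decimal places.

91.704

Spearman-Brown: ρ = 2r/(1 + r) = 2(0.62)/(1 + 0.62) = 1.240/1.62 = 0.7654 → 0.77
T̂ = ρX + (1 − ρ)μ
  = 0.77 × 95.2 + 0.23 × 80.0
  = 73.304 + 18.400
  = 91.7040
  ≈ 91.704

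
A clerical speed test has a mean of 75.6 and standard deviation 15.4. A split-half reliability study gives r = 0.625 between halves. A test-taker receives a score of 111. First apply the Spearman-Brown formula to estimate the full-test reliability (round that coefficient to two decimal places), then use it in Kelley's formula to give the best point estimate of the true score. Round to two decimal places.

Spearman-Brown: ρ = 2r/(1 + r) = 2(0.625)/(1 + 0.625) = 1.2500/1.625 = 0.7692 → 0.77
T̂ = 0.77(111) + 0.23(75.6) = 85.47 + 17.388 = 102.858 → 102.86

102.86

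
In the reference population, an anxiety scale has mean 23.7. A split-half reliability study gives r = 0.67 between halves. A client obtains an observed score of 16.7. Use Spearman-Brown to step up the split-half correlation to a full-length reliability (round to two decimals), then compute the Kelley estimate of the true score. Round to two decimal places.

18.10

Spearman-Brown: ρ = 2r/(1 + r) = 2(0.67)/(1 + 0.67) = 1.340/1.67 = 0.8024 → 0.80
Kelley's formula gives T̂ = 0.80·16.7 + 0.20·23.7 = 13.360 + 4.740 = 18.100.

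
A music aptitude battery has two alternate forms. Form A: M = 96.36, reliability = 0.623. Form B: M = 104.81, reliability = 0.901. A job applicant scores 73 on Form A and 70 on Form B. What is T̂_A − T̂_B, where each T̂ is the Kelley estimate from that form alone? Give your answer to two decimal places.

8.36

T̂_A = 0.623(73) + 0.377(96.36) = 81.8067
T̂_B = 0.901(70) + 0.099(104.81) = 73.4462
T̂_A − T̂_B = 8.3605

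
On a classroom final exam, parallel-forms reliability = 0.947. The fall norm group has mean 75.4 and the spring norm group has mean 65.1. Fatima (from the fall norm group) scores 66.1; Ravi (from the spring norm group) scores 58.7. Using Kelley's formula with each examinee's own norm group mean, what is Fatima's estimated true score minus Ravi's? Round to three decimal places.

T̂_Fatima = 0.947(66.1) + 0.053(75.4) = 66.59290
T̂_Ravi = 0.947(58.7) + 0.053(65.1) = 59.03920
Difference = 66.59290 − 59.03920 = 7.55370

7.554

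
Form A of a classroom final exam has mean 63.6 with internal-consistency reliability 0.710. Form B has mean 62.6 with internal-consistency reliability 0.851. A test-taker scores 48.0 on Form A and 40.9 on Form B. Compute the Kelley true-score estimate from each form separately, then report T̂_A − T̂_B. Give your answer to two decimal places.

T̂_A = 0.710(48.0) + 0.290(63.6) = 52.5240
T̂_B = 0.851(40.9) + 0.149(62.6) = 44.1333
T̂_A − T̂_B = 8.3907

8.39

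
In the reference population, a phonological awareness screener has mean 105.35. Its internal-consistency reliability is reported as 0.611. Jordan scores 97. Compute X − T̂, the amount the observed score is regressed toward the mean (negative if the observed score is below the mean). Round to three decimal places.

T̂ = ρX + (1 − ρ)μ
  = 0.611 × 97 + 0.389 × 105.35
  = 59.267 + 40.98115
  = 100.24815
  ≈ 100.2481
X − T̂ = 97 − 100.2481 = -3.2481 → -3.248

-3.248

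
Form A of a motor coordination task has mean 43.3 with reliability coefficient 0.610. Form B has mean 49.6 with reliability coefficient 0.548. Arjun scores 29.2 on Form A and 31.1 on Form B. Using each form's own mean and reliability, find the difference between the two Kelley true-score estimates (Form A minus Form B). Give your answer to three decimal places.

-4.763

T̂_A = 0.610(29.2) + 0.390(43.3) = 34.69900
T̂_B = 0.548(31.1) + 0.452(49.6) = 39.46200
T̂_A − T̂_B = -4.76300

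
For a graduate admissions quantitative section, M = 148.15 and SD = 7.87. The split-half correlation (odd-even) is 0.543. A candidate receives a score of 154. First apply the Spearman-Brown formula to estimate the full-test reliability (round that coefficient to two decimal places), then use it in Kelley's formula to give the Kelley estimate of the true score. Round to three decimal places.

152.245

Spearman-Brown: ρ = 2r/(1 + r) = 2(0.543)/(1 + 0.543) = 1.0860/1.543 = 0.7038 → 0.70
T̂ = ρX + (1 − ρ)μ
  = 0.70 × 154 + 0.30 × 148.15
  = 107.80 + 44.4450
  = 152.2450
  ≈ 152.245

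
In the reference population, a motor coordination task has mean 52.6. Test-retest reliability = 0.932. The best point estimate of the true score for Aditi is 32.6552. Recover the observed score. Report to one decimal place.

31.2

T̂ = ρX + (1 − ρ)μ  ⇒  X = (T̂ − (1 − ρ)μ) / ρ
X = (32.6552 − 0.068 × 52.6) / 0.932 = (32.6552 − 3.5768) / 0.932 = 29.0784 / 0.932 = 31.200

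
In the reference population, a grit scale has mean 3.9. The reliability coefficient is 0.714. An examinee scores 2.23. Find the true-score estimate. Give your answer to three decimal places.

2.708

T̂ = ρX + (1 − ρ)μ
  = 0.714 × 2.23 + 0.286 × 3.9
  = 1.59222 + 1.1154
  = 2.7076
  ≈ 2.708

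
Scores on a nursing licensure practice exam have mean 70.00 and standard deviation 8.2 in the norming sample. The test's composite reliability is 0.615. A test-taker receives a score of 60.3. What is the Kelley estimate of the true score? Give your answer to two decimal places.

64.03

T̂ = 0.615(60.3) + 0.385(70.00) = 37.0845 + 26.95000 = 64.034 → 64.03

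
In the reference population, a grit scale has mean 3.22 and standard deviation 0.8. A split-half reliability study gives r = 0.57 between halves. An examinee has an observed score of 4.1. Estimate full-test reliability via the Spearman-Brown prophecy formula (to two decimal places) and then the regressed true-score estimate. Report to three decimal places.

3.862

Spearman-Brown: ρ = 2r/(1 + r) = 2(0.57)/(1 + 0.57) = 1.140/1.57 = 0.7261 → 0.73
T̂ = ρX + (1 − ρ)μ
  = 0.73 × 4.1 + 0.27 × 3.22
  = 2.993 + 0.8694
  = 3.8624
  ≈ 3.862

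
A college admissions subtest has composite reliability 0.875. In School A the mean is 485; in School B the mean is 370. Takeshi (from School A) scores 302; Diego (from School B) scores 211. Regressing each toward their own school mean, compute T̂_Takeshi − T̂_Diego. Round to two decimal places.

94.00

T̂_Takeshi = 0.875(302) + 0.125(485) = 324.8750
T̂_Diego = 0.875(211) + 0.125(370) = 230.8750
Difference = 324.8750 − 230.8750 = 94.0000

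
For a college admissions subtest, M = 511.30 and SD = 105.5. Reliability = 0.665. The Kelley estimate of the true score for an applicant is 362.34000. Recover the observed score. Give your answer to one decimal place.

T̂ = ρX + (1 − ρ)μ  ⇒  X = (T̂ − (1 − ρ)μ) / ρ
X = (362.34000 − 0.335 × 511.30) / 0.665 = (362.34000 − 171.28550) / 0.665 = 191.05450 / 0.665 = 287.300

287.3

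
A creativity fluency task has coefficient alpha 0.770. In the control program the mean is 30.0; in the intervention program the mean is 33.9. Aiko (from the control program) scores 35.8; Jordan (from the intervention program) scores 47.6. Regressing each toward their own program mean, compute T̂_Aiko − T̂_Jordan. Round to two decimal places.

T̂_Aiko = 0.770(35.8) + 0.230(30.0) = 34.4660
T̂_Jordan = 0.770(47.6) + 0.230(33.9) = 44.4490
Difference = 34.4660 − 44.4490 = -9.9830

-9.98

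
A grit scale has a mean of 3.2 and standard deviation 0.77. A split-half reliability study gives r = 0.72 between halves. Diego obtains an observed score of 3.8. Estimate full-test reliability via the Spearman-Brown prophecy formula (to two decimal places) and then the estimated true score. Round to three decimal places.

Spearman-Brown: ρ = 2r/(1 + r) = 2(0.72)/(1 + 0.72) = 1.440/1.72 = 0.8372 → 0.84
T̂ = 0.84(3.8) + 0.16(3.2) = 3.192 + 0.512 = 3.7040 → 3.704

3.704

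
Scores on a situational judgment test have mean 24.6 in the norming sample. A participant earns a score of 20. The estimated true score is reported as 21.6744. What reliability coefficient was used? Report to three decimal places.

T̂ = ρX + (1 − ρ)μ  ⇒  T̂ − μ = ρ(X − μ)
ρ = (T̂ − μ)/(X − μ) = (21.6744 − 24.6) / (20 − 24.6) = -2.9256 / -4.6 = 0.63600

0.636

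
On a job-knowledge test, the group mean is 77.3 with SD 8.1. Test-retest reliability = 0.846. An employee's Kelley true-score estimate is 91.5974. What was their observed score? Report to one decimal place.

T̂ = ρX + (1 − ρ)μ  ⇒  X = (T̂ − (1 − ρ)μ) / ρ
X = (91.5974 − 0.154 × 77.3) / 0.846 = (91.5974 − 11.9042) / 0.846 = 79.6932 / 0.846 = 94.200

94.2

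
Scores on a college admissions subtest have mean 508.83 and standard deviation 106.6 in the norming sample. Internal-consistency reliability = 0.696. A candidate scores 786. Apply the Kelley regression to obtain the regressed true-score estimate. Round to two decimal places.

701.74

T̂ = ρX + (1 − ρ)μ
  = 0.696 × 786 + 0.304 × 508.83
  = 547.056 + 154.68432
  = 701.740
  ≈ 701.74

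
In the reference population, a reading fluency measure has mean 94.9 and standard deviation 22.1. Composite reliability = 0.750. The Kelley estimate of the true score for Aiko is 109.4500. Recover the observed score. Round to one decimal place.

114.3

T̂ = ρX + (1 − ρ)μ  ⇒  X = (T̂ − (1 − ρ)μ) / ρ
X = (109.4500 − 0.250 × 94.9) / 0.750 = (109.4500 − 23.7250) / 0.750 = 85.7250 / 0.750 = 114.300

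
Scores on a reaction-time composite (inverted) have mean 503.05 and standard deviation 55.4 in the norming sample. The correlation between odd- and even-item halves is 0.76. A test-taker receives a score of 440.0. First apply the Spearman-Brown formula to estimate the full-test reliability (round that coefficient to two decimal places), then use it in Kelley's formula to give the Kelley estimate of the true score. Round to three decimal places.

448.827

Spearman-Brown: ρ = 2r/(1 + r) = 2(0.76)/(1 + 0.76) = 1.520/1.76 = 0.8636 → 0.86
T̂ = ρX + (1 − ρ)μ
  = 0.86 × 440.0 + 0.14 × 503.05
  = 378.400 + 70.4270
  = 448.8270
  ≈ 448.827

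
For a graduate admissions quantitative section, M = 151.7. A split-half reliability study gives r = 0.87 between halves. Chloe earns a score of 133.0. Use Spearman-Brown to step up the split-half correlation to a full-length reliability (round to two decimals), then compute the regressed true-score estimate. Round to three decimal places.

Spearman-Brown: ρ = 2r/(1 + r) = 2(0.87)/(1 + 0.87) = 1.740/1.87 = 0.9305 → 0.93
T̂ = 0.93(133.0) + 0.07(151.7) = 123.690 + 10.619 = 134.3090 → 134.309

134.309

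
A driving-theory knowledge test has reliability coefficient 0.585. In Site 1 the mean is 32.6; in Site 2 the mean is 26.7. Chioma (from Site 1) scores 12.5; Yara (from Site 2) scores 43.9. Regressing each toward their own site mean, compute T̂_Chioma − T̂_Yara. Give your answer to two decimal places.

T̂_Chioma = 0.585(12.5) + 0.415(32.6) = 20.8415
T̂_Yara = 0.585(43.9) + 0.415(26.7) = 36.7620
Difference = 20.8415 − 36.7620 = -15.9205

-15.92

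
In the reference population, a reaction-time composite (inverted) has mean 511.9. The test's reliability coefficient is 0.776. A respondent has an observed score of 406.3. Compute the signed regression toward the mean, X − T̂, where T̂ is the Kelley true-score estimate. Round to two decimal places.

-23.65

T̂ = 0.776(406.3) + 0.224(511.9) = 315.2888 + 114.6656 = 429.9544 → 429.954
X − T̂ = 406.3 − 429.954 = -23.654 → -23.65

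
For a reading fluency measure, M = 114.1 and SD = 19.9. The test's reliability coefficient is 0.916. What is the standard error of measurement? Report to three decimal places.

5.768

SEM = SD · √(1 − ρ) = 19.9 × √0.084 = 19.9 × 0.2898 = 5.7676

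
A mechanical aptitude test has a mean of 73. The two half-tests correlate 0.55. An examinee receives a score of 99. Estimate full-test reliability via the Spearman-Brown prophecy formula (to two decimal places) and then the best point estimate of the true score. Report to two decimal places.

91.46

Spearman-Brown: ρ = 2r/(1 + r) = 2(0.55)/(1 + 0.55) = 1.100/1.55 = 0.7097 → 0.71
Regress the observed score toward the mean by the unreliability: T̂ = 0.71·99 + 0.29·73 = 70.29 + 21.17 = 91.460.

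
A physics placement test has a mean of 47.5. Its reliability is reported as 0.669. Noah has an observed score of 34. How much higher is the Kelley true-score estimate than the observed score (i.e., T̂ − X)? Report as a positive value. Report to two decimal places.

T̂ = 0.669(34) + 0.331(47.5) = 22.746 + 15.7225 = 38.4685 → 38.468
T̂ − X = 38.468 − 34 = 4.468 → 4.47

4.47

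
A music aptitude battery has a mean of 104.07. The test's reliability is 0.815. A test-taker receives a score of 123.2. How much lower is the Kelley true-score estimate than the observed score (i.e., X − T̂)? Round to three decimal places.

Regress the observed score toward the mean by the unreliability: T̂ = 0.815·123.2 + 0.185·104.07 = 100.4080 + 19.25295 = 119.66095.
X − T̂ = 123.2 − 119.6610 = 3.5390 → 3.539

3.539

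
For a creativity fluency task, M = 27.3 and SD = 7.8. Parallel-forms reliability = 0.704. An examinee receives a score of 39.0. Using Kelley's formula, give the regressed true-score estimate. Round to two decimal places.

35.54

T̂ = ρX + (1 − ρ)μ
  = 0.704 × 39.0 + 0.296 × 27.3
  = 27.4560 + 8.0808
  = 35.537
  ≈ 35.54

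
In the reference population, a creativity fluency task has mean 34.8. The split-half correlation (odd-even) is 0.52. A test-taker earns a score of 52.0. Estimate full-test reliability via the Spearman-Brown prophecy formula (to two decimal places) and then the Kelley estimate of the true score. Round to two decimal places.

46.50

Spearman-Brown: ρ = 2r/(1 + r) = 2(0.52)/(1 + 0.52) = 1.040/1.52 = 0.6842 → 0.68
T̂ = 0.68(52.0) + 0.32(34.8) = 35.360 + 11.136 = 46.496 → 46.50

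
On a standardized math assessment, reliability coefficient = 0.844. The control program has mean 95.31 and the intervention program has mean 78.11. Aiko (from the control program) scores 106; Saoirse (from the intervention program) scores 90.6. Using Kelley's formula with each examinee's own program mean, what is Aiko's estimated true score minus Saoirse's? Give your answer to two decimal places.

15.68

T̂_Aiko = 0.844(106) + 0.156(95.31) = 104.3324
T̂_Saoirse = 0.844(90.6) + 0.156(78.11) = 88.6516
Difference = 104.3324 − 88.6516 = 15.6808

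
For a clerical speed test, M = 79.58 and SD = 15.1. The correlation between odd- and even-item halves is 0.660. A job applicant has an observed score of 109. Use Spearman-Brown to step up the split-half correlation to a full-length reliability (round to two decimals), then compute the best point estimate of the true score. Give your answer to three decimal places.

Spearman-Brown: ρ = 2r/(1 + r) = 2(0.660)/(1 + 0.660) = 1.3200/1.660 = 0.7952 → 0.80
T̂ = 0.80(109) + 0.20(79.58) = 87.20 + 15.9160 = 103.1160 → 103.116

103.116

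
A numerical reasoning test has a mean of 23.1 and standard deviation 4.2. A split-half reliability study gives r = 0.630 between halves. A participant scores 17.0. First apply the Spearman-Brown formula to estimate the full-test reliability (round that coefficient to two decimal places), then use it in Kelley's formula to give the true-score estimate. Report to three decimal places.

18.403

Spearman-Brown: ρ = 2r/(1 + r) = 2(0.630)/(1 + 0.630) = 1.2600/1.630 = 0.7730 → 0.77
T̂ = ρX + (1 − ρ)μ
  = 0.77 × 17.0 + 0.23 × 23.1
  = 13.090 + 5.313
  = 18.4030
  ≈ 18.403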